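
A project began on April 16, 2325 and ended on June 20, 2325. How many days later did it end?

April 2325: 30 − 16 = 14 days remain.
Then May (31): 31 days.
June 1–20, 2325: 20 days.
Total: 14 + 31 + 20 = 65 days.

65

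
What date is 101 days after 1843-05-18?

1843-08-27

Count 101 days after May 18, 1843:
May 1843: 31 − 18 = 13 days remain.
Then June (30), July (31): 30 + 31 = 61 days.
August 1–27, 1843: 27 days.
Total: 13 + 61 + 27 = 101 days.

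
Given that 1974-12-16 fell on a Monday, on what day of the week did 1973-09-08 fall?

Saturday

Count forward from the earlier date (September 8, 1973) to the later (December 16, 1974):
September 1973: 30 − 8 = 22 days remain.
Then 14 full months totalling 426 days.
December 1–16, 1974: 16 days.
Total: 22 + 426 + 16 = 464 days.
464 mod 7 = 2, so 2 days before Monday is Saturday.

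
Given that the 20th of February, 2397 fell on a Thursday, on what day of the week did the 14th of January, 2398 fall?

Wednesday

February 2397: 28 − 20 = 8 days remain (2397 is not a leap year, so February has 28 days).
Then 10 full months totalling 306 days.
January 1–14, 2398: 14 days.
Total: 8 + 306 + 14 = 328 days.
328 mod 7 = 6, so 6 days after Thursday is Wednesday.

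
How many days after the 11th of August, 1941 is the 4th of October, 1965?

8820

Day-of-year of August 11, 1941: 223.
Day-of-year of October 4, 1965: 277.
1941 has 365 days, so 365 − 223 = 142 days remain in 1941.
Full years 1942–1964: 17 common + 6 leap = 17×365 + 6×366 = 8401 days.
Total: 142 + 8401 + 277 = 8820 days.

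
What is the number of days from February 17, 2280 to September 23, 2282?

Day-of-year of February 17, 2280: 48.
Day-of-year of September 23, 2282: 266.
2280 has 366 days, so 366 − 48 = 318 days remain in 2280.
Full years: 2281: 365. Sum = 365.
Total: 318 + 365 + 266 = 949 days.

949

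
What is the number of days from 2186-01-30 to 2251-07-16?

From January 30, 2186 to January 30, 2251: 65 years, of which 15 contain a Feb 29 — 50×365 + 15×366 = 23740 days.
(2200 is not a leap year (divisible by 100 but not 400).)
January 2251: 31 − 30 = 1 day remains.
Then February 2251 (28), March (31), April (30), May (31), June (30): 28 + 31 + 30 + 31 + 30 = 150 days.
July 1–16, 2251: 16 days.
Residual: 167 days.
Total: 23907 days.

23907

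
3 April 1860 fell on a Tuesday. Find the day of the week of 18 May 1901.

Saturday

From April 3, 1860 to April 3, 1901: 41 years, of which 9 contain a Feb 29 — 32×365 + 9×366 = 14974 days.
(1900 is not a leap year (divisible by 100 but not 400).)
April 1901: 30 − 3 = 27 days remain.
May 1–18, 1901: 18 days.
Residual: 45 days.
Total: 15019 days.
15019 mod 7 = 4, so 4 days after Tuesday is Saturday.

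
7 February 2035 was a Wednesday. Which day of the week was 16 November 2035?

Friday

February 2035: 28 − 7 = 21 days remain (2035 is not a leap year, so February has 28 days).
Then March (31), April (30), May (31), June (30), July (31), August (31), September (30), October (31): 31 + 30 + 31 + 30 + 31 + 31 + 30 + 31 = 245 days.
November 1–16, 2035: 16 days.
Total: 21 + 245 + 16 = 282 days.
282 mod 7 = 2, so 2 days after Wednesday is Friday.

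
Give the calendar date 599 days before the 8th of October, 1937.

the 17th of February, 1936

Count 599 days before October 8, 1937:
Day-of-year of February 17, 1936: 48.
Day-of-year of October 8, 1937: 281.
1936 has 366 days, so 366 − 48 = 318 days remain in 1936.
Total: 318 + 281 = 599 days.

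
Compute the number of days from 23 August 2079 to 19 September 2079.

August 2079: 31 − 23 = 8 days remain.
September 1–19, 2079: 19 days.
Total: 8 + 19 = 27 days.

27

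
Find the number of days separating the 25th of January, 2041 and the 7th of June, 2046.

1959

January 25, 2041 → January 25, 2042: 365 days.
January 25, 2042 → January 25, 2043: 365 days.
January 25, 2043 → January 25, 2044: 365 days.
January 25, 2044 → January 25, 2045: 366 days (2044 is a leap year).
January 25, 2045 → January 25, 2046: 365 days.
January 2046: 31 − 25 = 6 days remain.
Then February 2046 (28), March (31), April (30), May (31): 28 + 31 + 30 + 31 = 120 days.
June 1–7, 2046: 7 days.
Residual: 133 days.
Total: 1959 days.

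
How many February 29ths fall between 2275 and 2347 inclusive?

Years divisible by 4: 2276, 2280, …, 2344 — 18 in all.
Of these, 2300 is divisible by 100 but not 400, so not leap.
Leap years: 18 − 1 = 17.

17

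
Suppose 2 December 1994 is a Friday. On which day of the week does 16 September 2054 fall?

Wednesday

From December 2, 1994 to December 2, 2053: 59 years, of which 15 contain a Feb 29 — 44×365 + 15×366 = 21550 days.
(2000 is a leap year (divisible by 400).)
December 2053: 31 − 2 = 29 days remain.
Then January (31), February 2054 (28), March (31), April (30), May (31), June (30), July (31), August (31): 31 + 28 + 31 + 30 + 31 + 30 + 31 + 31 = 243 days.
September 1–16, 2054: 16 days.
Residual: 288 days.
Total: 21838 days.
21838 mod 7 = 5, so 5 days after Friday is Wednesday.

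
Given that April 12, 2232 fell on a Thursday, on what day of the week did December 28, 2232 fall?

April 2232: 30 − 12 = 18 days remain.
Then May (31), June (30), July (31), August (31), September (30), October (31), November (30): 31 + 30 + 31 + 31 + 30 + 31 + 30 = 214 days.
December 1–28, 2232: 28 days.
Total: 18 + 214 + 28 = 260 days.
260 mod 7 = 1, so 1 day after Thursday is Friday.

Friday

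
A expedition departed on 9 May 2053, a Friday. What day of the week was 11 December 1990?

Tuesday

Count forward from the earlier date (December 11, 1990) to the later (May 9, 2053):
From December 11, 1990 to December 11, 2052: 62 years, of which 16 contain a Feb 29 — 46×365 + 16×366 = 22646 days.
(2000 is a leap year (divisible by 400).)
December 2052: 31 − 11 = 20 days remain.
Then January (31), February 2053 (28), March (31), April (30): 31 + 28 + 31 + 30 = 120 days.
May 1–9, 2053: 9 days.
Residual: 149 days.
Total: 22795 days.
22795 mod 7 = 3, so 3 days before Friday is Tuesday.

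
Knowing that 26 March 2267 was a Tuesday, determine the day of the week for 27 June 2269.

Sunday

March 26, 2267 → March 26, 2268: 366 days (2268 is a leap year).
March 26, 2268 → March 26, 2269: 365 days.
March 2269: 31 − 26 = 5 days remain.
Then April (30), May (31): 30 + 31 = 61 days.
June 1–27, 2269: 27 days.
Residual: 93 days.
Total: 824 days.
824 mod 7 = 5, so 5 days after Tuesday is Sunday.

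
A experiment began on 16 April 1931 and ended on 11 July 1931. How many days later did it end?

April 1931: 30 − 16 = 14 days remain.
Then May (31), June (30): 31 + 30 = 61 days.
July 1–11, 1931: 11 days.
Total: 14 + 61 + 11 = 86 days.

86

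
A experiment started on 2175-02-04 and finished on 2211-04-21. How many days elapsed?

13224

Day-of-year of February 4, 2175: 35.
Day-of-year of April 21, 2211: 111.
2175 has 365 days, so 365 − 35 = 330 days remain in 2175.
Full years 2176–2210: 27 common + 8 leap = 27×365 + 8×366 = 12783 days.
Total: 330 + 12783 + 111 = 13224 days.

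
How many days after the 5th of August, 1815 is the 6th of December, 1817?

August 5, 1815 → August 5, 1816: 366 days (1816 is a leap year).
August 5, 1816 → August 5, 1817: 365 days.
August 1817: 31 − 5 = 26 days remain.
Then September (30), October (31), November (30): 30 + 31 + 30 = 91 days.
December 1–6, 1817: 6 days.
Residual: 123 days.
Total: 854 days.

854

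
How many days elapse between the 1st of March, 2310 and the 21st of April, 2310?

March 2310: 31 − 1 = 30 days remain.
April 1–21, 2310: 21 days.
Total: 30 + 21 = 51 days.

51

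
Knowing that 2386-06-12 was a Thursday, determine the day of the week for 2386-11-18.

June 2386: 30 − 12 = 18 days remain.
Then July (31), August (31), September (30), October (31): 31 + 31 + 30 + 31 = 123 days.
November 1–18, 2386: 18 days.
Total: 18 + 123 + 18 = 159 days.
159 mod 7 = 5, so 5 days after Thursday is Tuesday.

Tuesday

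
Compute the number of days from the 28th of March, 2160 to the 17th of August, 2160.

March 2160: 31 − 28 = 3 days remain.
Then April (30), May (31), June (30), July (31): 30 + 31 + 30 + 31 = 122 days.
August 1–17, 2160: 17 days.
Total: 3 + 122 + 17 = 142 days.

142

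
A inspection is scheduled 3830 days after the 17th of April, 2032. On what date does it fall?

the 12th of October, 2042

Count 3830 days after April 17, 2032:
Day-of-year of April 17, 2032: 108.
Day-of-year of October 12, 2042: 285.
2032 has 366 days, so 366 − 108 = 258 days remain in 2032.
Full years 2033–2041: 7 common + 2 leap = 7×365 + 2×366 = 3287 days.
Total: 258 + 3287 + 285 = 3830 days.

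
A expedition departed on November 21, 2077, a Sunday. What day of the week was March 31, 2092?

Monday

From November 21, 2077 to November 21, 2091: 14 years, of which 3 contain a Feb 29 — 11×365 + 3×366 = 5113 days.
November 2091: 30 − 21 = 9 days remain.
Then December (31), January (31), February 2092 (29): 31 + 31 + 29 = 91 days.
March 1–31, 2092: 31 days.
Residual: 131 days.
Total: 5244 days.
5244 mod 7 = 1, so 1 day after Sunday is Monday.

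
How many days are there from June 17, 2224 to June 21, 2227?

June 17, 2224 → June 17, 2225: 365 days.
June 17, 2225 → June 17, 2226: 365 days.
June 17, 2226 → June 17, 2227: 365 days.
Within June 2227: 21 − 17 = 4 days.
Total: 1099 days.

1099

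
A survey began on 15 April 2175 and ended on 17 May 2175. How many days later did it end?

April 2175: 30 − 15 = 15 days remain.
May 1–17, 2175: 17 days.
Total: 15 + 17 = 32 days.

32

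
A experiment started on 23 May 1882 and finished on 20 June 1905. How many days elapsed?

8428

Day-of-year of May 23, 1882: 143.
Day-of-year of June 20, 1905: 171.
1882 has 365 days, so 365 − 143 = 222 days remain in 1882.
Full years 1883–1904: 17 common + 5 leap = 17×365 + 5×366 = 8035 days.
Total: 222 + 8035 + 171 = 8428 days.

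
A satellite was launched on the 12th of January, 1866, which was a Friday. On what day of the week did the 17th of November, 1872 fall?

Day-of-year of January 12, 1866: 12.
Day-of-year of November 17, 1872: 322.
1866 has 365 days, so 365 − 12 = 353 days remain in 1866.
Full years: 1867: 365; 1868: 366; 1869: 365; 1870: 365; 1871: 365. Sum = 1826.
Total: 353 + 1826 + 322 = 2501 days.
2501 mod 7 = 2, so 2 days after Friday is Sunday.

Sunday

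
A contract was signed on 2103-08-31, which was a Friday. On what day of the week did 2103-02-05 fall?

Monday

Count forward from the earlier date (February 5, 2103) to the later (August 31, 2103):
February 2103: 28 − 5 = 23 days remain (2103 is not a leap year, so February has 28 days).
Then March (31), April (30), May (31), June (30), July (31): 31 + 30 + 31 + 30 + 31 = 153 days.
August 1–31, 2103: 31 days.
Total: 23 + 153 + 31 = 207 days.
207 mod 7 = 4, so 4 days before Friday is Monday.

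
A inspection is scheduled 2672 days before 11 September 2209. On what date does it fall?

19 May 2202

Count 2672 days before September 11, 2209:
Day-of-year of May 19, 2202: 139.
Day-of-year of September 11, 2209: 254.
2202 has 365 days, so 365 − 139 = 226 days remain in 2202.
Full years: 2203: 365; 2204: 366; 2205: 365; 2206: 365; 2207: 365; 2208: 366. Sum = 2192.
Total: 226 + 2192 + 254 = 2672 days.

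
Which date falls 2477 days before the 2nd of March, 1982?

the 21st of May, 1975

Count 2477 days before March 2, 1982:
May 21, 1975 → May 21, 1976: 366 days (1976 is a leap year).
May 21, 1976 → May 21, 1977: 365 days.
May 21, 1977 → May 21, 1978: 365 days.
May 21, 1978 → May 21, 1979: 365 days.
May 21, 1979 → May 21, 1980: 366 days (1980 is a leap year).
May 21, 1980 → May 21, 1981: 365 days.
May 1981: 31 − 21 = 10 days remain.
Then 9 full months totalling 273 days.
March 1–2, 1982: 2 days.
Residual: 285 days.
Total: 2477 days.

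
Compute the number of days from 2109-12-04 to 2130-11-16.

Day-of-year of December 4, 2109: 338.
Day-of-year of November 16, 2130: 320.
2109 has 365 days, so 365 − 338 = 27 days remain in 2109.
Full years 2110–2129: 15 common + 5 leap = 15×365 + 5×366 = 7305 days.
Total: 27 + 7305 + 320 = 7652 days.

7652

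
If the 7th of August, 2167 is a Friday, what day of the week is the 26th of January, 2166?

Sunday

Count forward from the earlier date (January 26, 2166) to the later (August 7, 2167):
January 26, 2166 → January 26, 2167: 365 days.
January 2167: 31 − 26 = 5 days remain.
Then February 2167 (28), March (31), April (30), May (31), June (30), July (31): 28 + 31 + 30 + 31 + 30 + 31 = 181 days.
August 1–7, 2167: 7 days.
Residual: 193 days.
Total: 558 days.
558 mod 7 = 5, so 5 days before Friday is Sunday.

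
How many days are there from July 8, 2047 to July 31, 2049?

July 2047: 31 − 8 = 23 days remain.
Then 23 full months totalling 700 days.
July 1–31, 2049: 31 days.
Total: 23 + 700 + 31 = 754 days.

754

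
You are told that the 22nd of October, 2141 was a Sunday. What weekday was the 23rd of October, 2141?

Within October 2141: 23 − 22 = 1 day.
1 mod 7 = 1, so 1 day after Sunday is Monday.

Monday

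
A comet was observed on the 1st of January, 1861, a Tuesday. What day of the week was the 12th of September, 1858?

Count forward from the earlier date (September 12, 1858) to the later (January 1, 1861):
September 12, 1858 → September 12, 1859: 365 days.
September 12, 1859 → September 12, 1860: 366 days (1860 is a leap year).
September 1860: 30 − 12 = 18 days remain.
Then October (31), November (30), December (31): 31 + 30 + 31 = 92 days.
January 1, 1861: 1 day.
Residual: 111 days.
Total: 842 days.
842 mod 7 = 2, so 2 days before Tuesday is Sunday.

Sunday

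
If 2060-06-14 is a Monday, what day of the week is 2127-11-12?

From June 14, 2060 to June 14, 2127: 67 years, of which 15 contain a Feb 29 — 52×365 + 15×366 = 24470 days.
(2100 is not a leap year (divisible by 100 but not 400).)
June 2127: 30 − 14 = 16 days remain.
Then July (31), August (31), September (30), October (31): 31 + 31 + 30 + 31 = 123 days.
November 1–12, 2127: 12 days.
Residual: 151 days.
Total: 24621 days.
24621 mod 7 = 2, so 2 days after Monday is Wednesday.

Wednesday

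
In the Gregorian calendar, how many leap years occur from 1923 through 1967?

11

Years divisible by 4 in [1923, 1967]: 1924, 1928, 1932, 1936, 1940, 1944, 1948, 1952, 1956, 1960, 1964.
No century exceptions apply. Count: 11.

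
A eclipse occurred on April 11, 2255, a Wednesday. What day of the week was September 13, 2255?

Thursday

April 2255: 30 − 11 = 19 days remain.
Then May (31), June (30), July (31), August (31): 31 + 30 + 31 + 31 = 123 days.
September 1–13, 2255: 13 days.
Total: 19 + 123 + 13 = 155 days.
155 mod 7 = 1, so 1 day after Wednesday is Thursday.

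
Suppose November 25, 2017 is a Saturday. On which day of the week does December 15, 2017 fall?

November 2017: 30 − 25 = 5 days remain.
December 1–15, 2017: 15 days.
Total: 5 + 15 = 20 days.
20 mod 7 = 6, so 6 days after Saturday is Friday.

Friday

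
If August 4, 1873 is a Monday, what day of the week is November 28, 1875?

August 4, 1873 → August 4, 1874: 365 days.
August 4, 1874 → August 4, 1875: 365 days.
August 1875: 31 − 4 = 27 days remain.
Then September (30), October (31): 30 + 31 = 61 days.
November 1–28, 1875: 28 days.
Residual: 116 days.
Total: 846 days.
846 mod 7 = 6, so 6 days after Monday is Sunday.

Sunday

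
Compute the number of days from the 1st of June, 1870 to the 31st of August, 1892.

Day-of-year of June 1, 1870: 152.
Day-of-year of August 31, 1892: 244.
1870 has 365 days, so 365 − 152 = 213 days remain in 1870.
Full years 1871–1891: 16 common + 5 leap = 16×365 + 5×366 = 7670 days.
Total: 213 + 7670 + 244 = 8127 days.

8127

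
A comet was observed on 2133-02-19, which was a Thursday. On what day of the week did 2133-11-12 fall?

February 2133: 28 − 19 = 9 days remain (2133 is not a leap year, so February has 28 days).
Then March (31), April (30), May (31), June (30), July (31), August (31), September (30), October (31): 31 + 30 + 31 + 30 + 31 + 31 + 30 + 31 = 245 days.
November 1–12, 2133: 12 days.
Total: 9 + 245 + 12 = 266 days.
266 is a multiple of 7, so 2133-11-12 falls on the same weekday: Thursday.

Thursday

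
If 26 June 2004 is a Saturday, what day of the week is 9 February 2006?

June 26, 2004 → June 26, 2005: 365 days.
June 2005: 30 − 26 = 4 days remain.
Then July (31), August (31), September (30), October (31), November (30), December (31), January (31): 31 + 31 + 30 + 31 + 30 + 31 + 31 = 215 days.
February 1–9, 2006: 9 days (2006 is not a leap year).
Residual: 228 days.
Total: 593 days.
593 mod 7 = 5, so 5 days after Saturday is Thursday.

Thursday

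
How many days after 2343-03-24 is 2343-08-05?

March 2343: 31 − 24 = 7 days remain.
Then April (30), May (31), June (30), July (31): 30 + 31 + 30 + 31 = 122 days.
August 1–5, 2343: 5 days.
Total: 7 + 122 + 5 = 134 days.

134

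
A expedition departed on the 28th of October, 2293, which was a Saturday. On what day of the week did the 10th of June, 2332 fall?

Day-of-year of October 28, 2293: 301.
Day-of-year of June 10, 2332: 162.
2293 has 365 days, so 365 − 301 = 64 days remain in 2293.
Full years 2294–2331: 30 common + 8 leap = 30×365 + 8×366 = 13878 days.
Total: 64 + 13878 + 162 = 14104 days.
14104 mod 7 = 6, so 6 days after Saturday is Friday.

Friday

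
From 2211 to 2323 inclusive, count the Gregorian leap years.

27

Years divisible by 4: 2212, 2216, …, 2320 — 28 in all.
Of these, 2300 is divisible by 100 but not 400, so not leap.
Leap years: 28 − 1 = 27.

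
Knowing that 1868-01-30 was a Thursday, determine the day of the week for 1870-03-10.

January 30, 1868 → January 30, 1869: 366 days (1868 is a leap year).
January 30, 1869 → January 30, 1870: 365 days.
January 1870: 31 − 30 = 1 day remains.
Then February 1870 (28): 28 days.
March 1–10, 1870: 10 days.
Residual: 39 days.
Total: 770 days.
770 is a multiple of 7, so 1870-03-10 falls on the same weekday: Thursday.

Thursday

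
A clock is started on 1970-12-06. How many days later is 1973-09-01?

1000

Day-of-year of December 6, 1970: 340.
Day-of-year of September 1, 1973: 244.
1970 has 365 days, so 365 − 340 = 25 days remain in 1970.
Full years: 1971: 365; 1972: 366. Sum = 731.
Total: 25 + 731 + 244 = 1000 days.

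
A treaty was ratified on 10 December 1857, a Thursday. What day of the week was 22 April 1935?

Day-of-year of December 10, 1857: 344.
Day-of-year of April 22, 1935: 112.
1857 has 365 days, so 365 − 344 = 21 days remain in 1857.
Full years 1858–1934: 59 common + 18 leap = 59×365 + 18×366 = 28123 days.
Total: 21 + 28123 + 112 = 28256 days.
28256 mod 7 = 4, so 4 days after Thursday is Monday.

Monday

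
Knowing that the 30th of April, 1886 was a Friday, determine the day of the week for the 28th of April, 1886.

Count forward from the earlier date (April 28, 1886) to the later (April 30, 1886):
Within April 1886: 30 − 28 = 2 days.
2 mod 7 = 2, so 2 days before Friday is Wednesday.

Wednesday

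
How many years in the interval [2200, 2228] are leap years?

7

Years divisible by 4 in [2200, 2228]: 2200, 2204, 2208, 2212, 2216, 2220, 2224, 2228.
Of these, 2200 is divisible by 100 but not 400, so not leap.
Leap years: 8 − 1 = 7.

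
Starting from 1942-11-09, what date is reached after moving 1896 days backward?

1937-08-31

Count 1896 days before November 9, 1942:
Day-of-year of August 31, 1937: 243.
Day-of-year of November 9, 1942: 313.
1937 has 365 days, so 365 − 243 = 122 days remain in 1937.
Full years: 1938: 365; 1939: 365; 1940: 366; 1941: 365. Sum = 1461.
Total: 122 + 1461 + 313 = 1896 days.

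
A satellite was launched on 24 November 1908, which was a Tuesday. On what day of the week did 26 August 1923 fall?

From November 24, 1908 to November 24, 1922: 14 years, of which 3 contain a Feb 29 — 11×365 + 3×366 = 5113 days.
November 1922: 30 − 24 = 6 days remain.
Then December (31), January (31), February 1923 (28), March (31), April (30), May (31), June (30), July (31): 31 + 31 + 28 + 31 + 30 + 31 + 30 + 31 = 243 days.
August 1–26, 1923: 26 days.
Residual: 275 days.
Total: 5388 days.
5388 mod 7 = 5, so 5 days after Tuesday is Sunday.

Sunday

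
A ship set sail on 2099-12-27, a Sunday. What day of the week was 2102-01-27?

December 27, 2099 → December 27, 2100: 365 days (2100 is not a leap year (divisible by 100 but not 400)).
December 27, 2100 → December 27, 2101: 365 days.
December 2101: 31 − 27 = 4 days remain.
January 1–27, 2102: 27 days.
Residual: 31 days.
Total: 761 days.
761 mod 7 = 5, so 5 days after Sunday is Friday.

Friday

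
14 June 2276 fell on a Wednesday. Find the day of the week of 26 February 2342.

Thursday

From June 14, 2276 to June 14, 2341: 65 years, of which 15 contain a Feb 29 — 50×365 + 15×366 = 23740 days.
(2300 is not a leap year (divisible by 100 but not 400).)
June 2341: 30 − 14 = 16 days remain.
Then July (31), August (31), September (30), October (31), November (30), December (31), January (31): 31 + 31 + 30 + 31 + 30 + 31 + 31 = 215 days.
February 1–26, 2342: 26 days (2342 is not a leap year).
Residual: 257 days.
Total: 23997 days.
23997 mod 7 = 1, so 1 day after Wednesday is Thursday.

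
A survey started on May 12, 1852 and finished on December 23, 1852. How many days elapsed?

225

May 1852: 31 − 12 = 19 days remain.
Then June (30), July (31), August (31), September (30), October (31), November (30): 30 + 31 + 31 + 30 + 31 + 30 = 183 days.
December 1–23, 1852: 23 days.
Total: 19 + 183 + 23 = 225 days.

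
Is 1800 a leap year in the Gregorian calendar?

No

1800 is not a leap year (divisible by 100 but not 400).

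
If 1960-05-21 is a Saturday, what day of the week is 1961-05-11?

Thursday

Day-of-year of May 21, 1960: 142.
Day-of-year of May 11, 1961: 131.
1960 has 366 days, so 366 − 142 = 224 days remain in 1960.
Total: 224 + 131 = 355 days.
355 mod 7 = 5, so 5 days after Saturday is Thursday.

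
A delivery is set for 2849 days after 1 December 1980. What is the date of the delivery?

19 September 1988

Count 2849 days after December 1, 1980:
From December 1, 1980 to December 1, 1987: 7 years, of which 1 contains a Feb 29 — 6×365 + 1×366 = 2556 days.
December 1987: 31 − 1 = 30 days remain.
Then January (31), February 1988 (29), March (31), April (30), May (31), June (30), July (31), August (31): 31 + 29 + 31 + 30 + 31 + 30 + 31 + 31 = 244 days.
September 1–19, 1988: 19 days.
Residual: 293 days.
Total: 2849 days.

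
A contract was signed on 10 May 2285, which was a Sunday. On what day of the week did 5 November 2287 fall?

Saturday

Day-of-year of May 10, 2285: 130.
Day-of-year of November 5, 2287: 309.
2285 has 365 days, so 365 − 130 = 235 days remain in 2285.
Full years: 2286: 365. Sum = 365.
Total: 235 + 365 + 309 = 909 days.
909 mod 7 = 6, so 6 days after Sunday is Saturday.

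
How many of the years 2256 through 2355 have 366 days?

Years divisible by 4: 2256, 2260, …, 2352 — 25 in all.
Of these, 2300 is divisible by 100 but not 400, so not leap.
Leap years: 25 − 1 = 24.

24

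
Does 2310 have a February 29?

No

2310 is not a leap year.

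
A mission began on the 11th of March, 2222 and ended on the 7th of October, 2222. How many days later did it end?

210

March 2222: 31 − 11 = 20 days remain.
Then April (30), May (31), June (30), July (31), August (31), September (30): 30 + 31 + 30 + 31 + 31 + 30 = 183 days.
October 1–7, 2222: 7 days.
Total: 20 + 183 + 7 = 210 days.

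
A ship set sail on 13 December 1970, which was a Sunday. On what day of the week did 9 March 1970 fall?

Count forward from the earlier date (March 9, 1970) to the later (December 13, 1970):
March 1970: 31 − 9 = 22 days remain.
Then April (30), May (31), June (30), July (31), August (31), September (30), October (31), November (30): 30 + 31 + 30 + 31 + 31 + 30 + 31 + 30 = 244 days.
December 1–13, 1970: 13 days.
Total: 22 + 244 + 13 = 279 days.
279 mod 7 = 6, so 6 days before Sunday is Monday.

Monday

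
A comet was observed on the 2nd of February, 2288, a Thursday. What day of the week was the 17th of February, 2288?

Friday

Within February 2288: 17 − 2 = 15 days.
15 mod 7 = 1, so 1 day after Thursday is Friday.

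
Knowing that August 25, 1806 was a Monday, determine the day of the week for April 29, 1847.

Thursday

From August 25, 1806 to August 25, 1846: 40 years, of which 10 contain a Feb 29 — 30×365 + 10×366 = 14610 days.
August 1846: 31 − 25 = 6 days remain.
Then September (30), October (31), November (30), December (31), January (31), February 1847 (28), March (31): 30 + 31 + 30 + 31 + 31 + 28 + 31 = 212 days.
April 1–29, 1847: 29 days.
Residual: 247 days.
Total: 14857 days.
14857 mod 7 = 3, so 3 days after Monday is Thursday.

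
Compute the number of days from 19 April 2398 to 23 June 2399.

430

Day-of-year of April 19, 2398: 109.
Day-of-year of June 23, 2399: 174.
2398 has 365 days, so 365 − 109 = 256 days remain in 2398.
Total: 256 + 174 = 430 days.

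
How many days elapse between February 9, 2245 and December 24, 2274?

Day-of-year of February 9, 2245: 40.
Day-of-year of December 24, 2274: 358.
2245 has 365 days, so 365 − 40 = 325 days remain in 2245.
Full years 2246–2273: 21 common + 7 leap = 21×365 + 7×366 = 10227 days.
Total: 325 + 10227 + 358 = 10910 days.

10910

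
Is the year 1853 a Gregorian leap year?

1853 is not a leap year.

No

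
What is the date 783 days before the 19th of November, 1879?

the 27th of September, 1877

Count 783 days before November 19, 1879:
September 1877: 30 − 27 = 3 days remain.
Then 25 full months totalling 761 days.
November 1–19, 1879: 19 days.
Total: 3 + 761 + 19 = 783 days.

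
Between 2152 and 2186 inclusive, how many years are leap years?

Years divisible by 4 in [2152, 2186]: 2152, 2156, 2160, 2164, 2168, 2172, 2176, 2180, 2184.
No century exceptions apply. Count: 9.

9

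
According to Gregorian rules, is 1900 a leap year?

1900 is not a leap year (divisible by 100 but not 400).

No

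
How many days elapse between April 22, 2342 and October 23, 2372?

From April 22, 2342 to April 22, 2372: 30 years, of which 8 contain a Feb 29 — 22×365 + 8×366 = 10958 days.
April 2372: 30 − 22 = 8 days remain.
Then May (31), June (30), July (31), August (31), September (30): 31 + 30 + 31 + 31 + 30 = 153 days.
October 1–23, 2372: 23 days.
Residual: 184 days.
Total: 11142 days.

11142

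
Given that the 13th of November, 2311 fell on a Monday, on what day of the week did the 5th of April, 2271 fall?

Wednesday

Count forward from the earlier date (April 5, 2271) to the later (November 13, 2311):
Day-of-year of April 5, 2271: 95.
Day-of-year of November 13, 2311: 317.
2271 has 365 days, so 365 − 95 = 270 days remain in 2271.
Full years 2272–2310: 30 common + 9 leap = 30×365 + 9×366 = 14244 days.
Total: 270 + 14244 + 317 = 14831 days.
14831 mod 7 = 5, so 5 days before Monday is Wednesday.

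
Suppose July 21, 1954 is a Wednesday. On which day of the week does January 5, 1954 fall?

Count forward from the earlier date (January 5, 1954) to the later (July 21, 1954):
January 1954: 31 − 5 = 26 days remain.
Then February 1954 (28), March (31), April (30), May (31), June (30): 28 + 31 + 30 + 31 + 30 = 150 days.
July 1–21, 1954: 21 days.
Total: 26 + 150 + 21 = 197 days.
197 mod 7 = 1, so 1 day before Wednesday is Tuesday.

Tuesday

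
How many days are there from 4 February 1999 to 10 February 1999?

6

Within February 1999: 10 − 4 = 6 days.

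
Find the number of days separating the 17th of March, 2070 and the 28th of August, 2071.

529

March 2070: 31 − 17 = 14 days remain.
Then 16 full months totalling 487 days.
August 1–28, 2071: 28 days.
Total: 14 + 487 + 28 = 529 days.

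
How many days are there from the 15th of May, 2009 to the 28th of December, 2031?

8262

From May 15, 2009 to May 15, 2031: 22 years, of which 5 contain a Feb 29 — 17×365 + 5×366 = 8035 days.
May 2031: 31 − 15 = 16 days remain.
Then June (30), July (31), August (31), September (30), October (31), November (30): 30 + 31 + 31 + 30 + 31 + 30 = 183 days.
December 1–28, 2031: 28 days.
Residual: 227 days.
Total: 8262 days.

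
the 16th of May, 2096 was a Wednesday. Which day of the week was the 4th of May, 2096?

Count forward from the earlier date (May 4, 2096) to the later (May 16, 2096):
Within May 2096: 16 − 4 = 12 days.
12 mod 7 = 5, so 5 days before Wednesday is Friday.

Friday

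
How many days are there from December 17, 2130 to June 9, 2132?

540

December 2130: 31 − 17 = 14 days remain.
Then 17 full months totalling 517 days.
June 1–9, 2132: 9 days.
Total: 14 + 517 + 9 = 540 days.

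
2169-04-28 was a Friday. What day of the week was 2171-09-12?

April 2169: 30 − 28 = 2 days remain.
Then 28 full months totalling 853 days.
September 1–12, 2171: 12 days.
Total: 2 + 853 + 12 = 867 days.
867 mod 7 = 6, so 6 days after Friday is Thursday.

Thursday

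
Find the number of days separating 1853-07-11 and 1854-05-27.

Day-of-year of July 11, 1853: 192.
Day-of-year of May 27, 1854: 147.
1853 has 365 days, so 365 − 192 = 173 days remain in 1853.
Total: 173 + 147 = 320 days.

320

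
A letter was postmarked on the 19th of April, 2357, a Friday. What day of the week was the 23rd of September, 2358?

Tuesday

April 2357: 30 − 19 = 11 days remain.
Then 16 full months totalling 488 days.
September 1–23, 2358: 23 days.
Total: 11 + 488 + 23 = 522 days.
522 mod 7 = 4, so 4 days after Friday is Tuesday.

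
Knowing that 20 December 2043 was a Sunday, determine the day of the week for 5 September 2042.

Count forward from the earlier date (September 5, 2042) to the later (December 20, 2043):
September 5, 2042 → September 5, 2043: 365 days.
September 2043: 30 − 5 = 25 days remain.
Then October (31), November (30): 31 + 30 = 61 days.
December 1–20, 2043: 20 days.
Residual: 106 days.
Total: 471 days.
471 mod 7 = 2, so 2 days before Sunday is Friday.

Friday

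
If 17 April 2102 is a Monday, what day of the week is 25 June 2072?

Saturday

Count forward from the earlier date (June 25, 2072) to the later (April 17, 2102):
Day-of-year of June 25, 2072: 177.
Day-of-year of April 17, 2102: 107.
2072 has 366 days, so 366 − 177 = 189 days remain in 2072.
Full years 2073–2101: 23 common + 6 leap = 23×365 + 6×366 = 10591 days.
Total: 189 + 10591 + 107 = 10887 days.
10887 mod 7 = 2, so 2 days before Monday is Saturday.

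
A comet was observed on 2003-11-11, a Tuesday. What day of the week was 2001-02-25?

Count forward from the earlier date (February 25, 2001) to the later (November 11, 2003):
Day-of-year of February 25, 2001: 56.
Day-of-year of November 11, 2003: 315.
2001 has 365 days, so 365 − 56 = 309 days remain in 2001.
Full years: 2002: 365. Sum = 365.
Total: 309 + 365 + 315 = 989 days.
989 mod 7 = 2, so 2 days before Tuesday is Sunday.

Sunday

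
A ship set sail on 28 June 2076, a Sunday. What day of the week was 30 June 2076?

Tuesday

Within June 2076: 30 − 28 = 2 days.
2 mod 7 = 2, so 2 days after Sunday is Tuesday.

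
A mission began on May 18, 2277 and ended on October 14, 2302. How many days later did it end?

9279

Day-of-year of May 18, 2277: 138.
Day-of-year of October 14, 2302: 287.
2277 has 365 days, so 365 − 138 = 227 days remain in 2277.
Full years 2278–2301: 19 common + 5 leap = 19×365 + 5×366 = 8765 days.
Total: 227 + 8765 + 287 = 9279 days.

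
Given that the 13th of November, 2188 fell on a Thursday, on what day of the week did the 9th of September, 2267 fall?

Monday

From November 13, 2188 to November 13, 2266: 78 years, of which 18 contain a Feb 29 — 60×365 + 18×366 = 28488 days.
(2200 is not a leap year (divisible by 100 but not 400).)
November 2266: 30 − 13 = 17 days remain.
Then 9 full months totalling 274 days.
September 1–9, 2267: 9 days.
Residual: 300 days.
Total: 28788 days.
28788 mod 7 = 4, so 4 days after Thursday is Monday.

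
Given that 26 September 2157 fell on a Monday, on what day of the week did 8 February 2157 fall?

Tuesday

Count forward from the earlier date (February 8, 2157) to the later (September 26, 2157):
February 2157: 28 − 8 = 20 days remain (2157 is not a leap year, so February has 28 days).
Then March (31), April (30), May (31), June (30), July (31), August (31): 31 + 30 + 31 + 30 + 31 + 31 = 184 days.
September 1–26, 2157: 26 days.
Total: 20 + 184 + 26 = 230 days.
230 mod 7 = 6, so 6 days before Monday is Tuesday.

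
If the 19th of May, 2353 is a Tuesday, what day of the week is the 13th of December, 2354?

Day-of-year of May 19, 2353: 139.
Day-of-year of December 13, 2354: 347.
2353 has 365 days, so 365 − 139 = 226 days remain in 2353.
Total: 226 + 347 = 573 days.
573 mod 7 = 6, so 6 days after Tuesday is Monday.

Monday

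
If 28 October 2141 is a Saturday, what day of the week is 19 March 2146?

Day-of-year of October 28, 2141: 301.
Day-of-year of March 19, 2146: 78.
2141 has 365 days, so 365 − 301 = 64 days remain in 2141.
Full years: 2142: 365; 2143: 365; 2144: 366; 2145: 365. Sum = 1461.
Total: 64 + 1461 + 78 = 1603 days.
1603 is a multiple of 7, so 19 March 2146 falls on the same weekday: Saturday.

Saturday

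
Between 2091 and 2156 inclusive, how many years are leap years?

16

Years divisible by 4: 2092, 2096, …, 2156 — 17 in all.
Of these, 2100 is divisible by 100 but not 400, so not leap.
Leap years: 17 − 1 = 16.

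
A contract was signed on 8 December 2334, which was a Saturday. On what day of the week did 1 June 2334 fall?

Count forward from the earlier date (June 1, 2334) to the later (December 8, 2334):
June 2334: 30 − 1 = 29 days remain.
Then July (31), August (31), September (30), October (31), November (30): 31 + 31 + 30 + 31 + 30 = 153 days.
December 1–8, 2334: 8 days.
Total: 29 + 153 + 8 = 190 days.
190 mod 7 = 1, so 1 day before Saturday is Friday.

Friday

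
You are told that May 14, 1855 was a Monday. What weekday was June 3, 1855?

May 1855: 31 − 14 = 17 days remain.
June 1–3, 1855: 3 days.
Total: 17 + 3 = 20 days.
20 mod 7 = 6, so 6 days after Monday is Sunday.

Sunday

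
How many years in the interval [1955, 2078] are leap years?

Years divisible by 4: 1956, 1960, …, 2076 — 31 in all.
2000 is divisible by 400, so still leap.
No century exceptions apply. Count: 31.

31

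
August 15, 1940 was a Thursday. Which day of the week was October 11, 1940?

August 1940: 31 − 15 = 16 days remain.
Then September (30): 30 days.
October 1–11, 1940: 11 days.
Total: 16 + 30 + 11 = 57 days.
57 mod 7 = 1, so 1 day after Thursday is Friday.

Friday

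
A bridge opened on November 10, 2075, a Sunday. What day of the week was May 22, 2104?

Day-of-year of November 10, 2075: 314.
Day-of-year of May 22, 2104: 143.
2075 has 365 days, so 365 − 314 = 51 days remain in 2075.
Full years 2076–2103: 22 common + 6 leap = 22×365 + 6×366 = 10226 days.
Total: 51 + 10226 + 143 = 10420 days.
10420 mod 7 = 4, so 4 days after Sunday is Thursday.

Thursday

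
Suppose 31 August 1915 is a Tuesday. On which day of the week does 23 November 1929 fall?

Day-of-year of August 31, 1915: 243.
Day-of-year of November 23, 1929: 327.
1915 has 365 days, so 365 − 243 = 122 days remain in 1915.
Full years 1916–1928: 9 common + 4 leap = 9×365 + 4×366 = 4749 days.
Total: 122 + 4749 + 327 = 5198 days.
5198 mod 7 = 4, so 4 days after Tuesday is Saturday.

Saturday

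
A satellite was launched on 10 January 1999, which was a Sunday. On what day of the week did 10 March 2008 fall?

Monday

From January 10, 1999 to January 10, 2008: 9 years, of which 2 contain a Feb 29 — 7×365 + 2×366 = 3287 days.
(2000 is a leap year (divisible by 400).)
January 2008: 31 − 10 = 21 days remain.
Then February 2008 (29): 29 days.
March 1–10, 2008: 10 days.
Residual: 60 days.
Total: 3347 days.
3347 mod 7 = 1, so 1 day after Sunday is Monday.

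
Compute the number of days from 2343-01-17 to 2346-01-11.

January 17, 2343 → January 17, 2344: 365 days.
January 17, 2344 → January 17, 2345: 366 days (2344 is a leap year).
January 2345: 31 − 17 = 14 days remain.
Then 11 full months totalling 334 days.
January 1–11, 2346: 11 days.
Residual: 359 days.
Total: 1090 days.

1090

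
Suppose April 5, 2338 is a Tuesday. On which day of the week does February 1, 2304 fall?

Count forward from the earlier date (February 1, 2304) to the later (April 5, 2338):
From February 1, 2304 to February 1, 2338: 34 years, of which 9 contain a Feb 29 — 25×365 + 9×366 = 12419 days.
February 2338: 28 − 1 = 27 days remain (2338 is not a leap year, so February has 28 days).
Then March (31): 31 days.
April 1–5, 2338: 5 days.
Residual: 63 days.
Total: 12482 days.
12482 mod 7 = 1, so 1 day before Tuesday is Monday.

Monday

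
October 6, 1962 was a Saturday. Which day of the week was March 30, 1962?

Friday

Count forward from the earlier date (March 30, 1962) to the later (October 6, 1962):
March 1962: 31 − 30 = 1 day remains.
Then April (30), May (31), June (30), July (31), August (31), September (30): 30 + 31 + 30 + 31 + 31 + 30 = 183 days.
October 1–6, 1962: 6 days.
Total: 1 + 183 + 6 = 190 days.
190 mod 7 = 1, so 1 day before Saturday is Friday.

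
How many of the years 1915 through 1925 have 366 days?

Years divisible by 4 in [1915, 1925]: 1916, 1920, 1924.
No century exceptions apply. Count: 3.

3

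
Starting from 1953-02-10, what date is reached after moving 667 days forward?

1954-12-09

Count 667 days after February 10, 1953:
February 10, 1953 → February 10, 1954: 365 days.
February 1954: 28 − 10 = 18 days remain (1954 is not a leap year, so February has 28 days).
Then 9 full months totalling 275 days.
December 1–9, 1954: 9 days.
Residual: 302 days.
Total: 667 days.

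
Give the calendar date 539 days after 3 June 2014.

24 November 2015

Count 539 days after June 3, 2014:
Day-of-year of June 3, 2014: 154.
Day-of-year of November 24, 2015: 328.
2014 has 365 days, so 365 − 154 = 211 days remain in 2014.
Total: 211 + 328 = 539 days.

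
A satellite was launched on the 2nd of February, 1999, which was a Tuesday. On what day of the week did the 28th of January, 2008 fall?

Day-of-year of February 2, 1999: 33.
Day-of-year of January 28, 2008: 28.
1999 has 365 days, so 365 − 33 = 332 days remain in 1999.
Full years 2000–2007: 6 common + 2 leap = 6×365 + 2×366 = 2922 days.
Total: 332 + 2922 + 28 = 3282 days.
3282 mod 7 = 6, so 6 days after Tuesday is Monday.

Monday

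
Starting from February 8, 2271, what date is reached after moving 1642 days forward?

August 8, 2275

Count 1642 days after February 8, 2271:
February 8, 2271 → February 8, 2272: 365 days.
February 8, 2272 → February 8, 2273: 366 days (2272 is a leap year).
February 8, 2273 → February 8, 2274: 365 days.
February 8, 2274 → February 8, 2275: 365 days.
February 2275: 28 − 8 = 20 days remain (2275 is not a leap year, so February has 28 days).
Then March (31), April (30), May (31), June (30), July (31): 31 + 30 + 31 + 30 + 31 = 153 days.
August 1–8, 2275: 8 days.
Residual: 181 days.
Total: 1642 days.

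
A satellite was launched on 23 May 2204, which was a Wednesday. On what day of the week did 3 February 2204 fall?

Friday

Count forward from the earlier date (February 3, 2204) to the later (May 23, 2204):
February 2204: 29 − 3 = 26 days remain (2204 is a leap year, so February has 29 days).
Then March (31), April (30): 31 + 30 = 61 days.
May 1–23, 2204: 23 days.
Total: 26 + 61 + 23 = 110 days.
110 mod 7 = 5, so 5 days before Wednesday is Friday.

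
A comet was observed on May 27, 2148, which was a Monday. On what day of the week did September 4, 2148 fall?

Wednesday

May 2148: 31 − 27 = 4 days remain.
Then June (30), July (31), August (31): 30 + 31 + 31 = 92 days.
September 1–4, 2148: 4 days.
Total: 4 + 92 + 4 = 100 days.
100 mod 7 = 2, so 2 days after Monday is Wednesday.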